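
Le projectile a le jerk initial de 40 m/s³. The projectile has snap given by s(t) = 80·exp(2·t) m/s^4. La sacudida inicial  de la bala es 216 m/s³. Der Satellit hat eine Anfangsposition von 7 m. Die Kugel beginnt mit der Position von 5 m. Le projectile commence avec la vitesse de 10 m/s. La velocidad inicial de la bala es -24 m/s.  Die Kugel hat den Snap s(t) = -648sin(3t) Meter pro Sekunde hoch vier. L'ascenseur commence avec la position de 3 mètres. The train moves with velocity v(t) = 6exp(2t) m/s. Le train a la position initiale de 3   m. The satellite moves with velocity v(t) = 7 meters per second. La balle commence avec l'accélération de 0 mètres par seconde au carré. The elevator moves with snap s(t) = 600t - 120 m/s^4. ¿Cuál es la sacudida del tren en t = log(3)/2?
Para resolver esto, necesitamos tomar 2 derivadas de nuestra ecuación de la velocidad v(t) = 6·exp(2·t). Derivando la velocidad, obtenemos la aceleración: a(t) = 12·exp(2·t). La derivada de la aceleración da la sacudida: j(t) = 24·exp(2·t). Tenemos la sacudida j(t) = 24·exp(2·t). Sustituyendo t = log(3)/2: j(log(3)/2) = 72.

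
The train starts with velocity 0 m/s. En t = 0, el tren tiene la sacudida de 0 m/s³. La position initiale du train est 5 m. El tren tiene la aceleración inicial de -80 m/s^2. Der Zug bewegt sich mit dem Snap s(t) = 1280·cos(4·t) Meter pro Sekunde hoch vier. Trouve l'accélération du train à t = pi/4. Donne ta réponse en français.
Nous devons trouver la primitive de notre équation du snap s(t) = 1280·cos(4·t) 2 fois. L'intégrale du snap, avec j(0) = 0, donne le jerk: j(t) = 320·sin(4·t). En intégrant le jerk et en utilisant la condition initiale a(0) = -80, nous obtenons a(t) = -80·cos(4·t). En utilisant a(t) = -80·cos(4·t) et en substituant t = pi/4, nous trouvons a = 80.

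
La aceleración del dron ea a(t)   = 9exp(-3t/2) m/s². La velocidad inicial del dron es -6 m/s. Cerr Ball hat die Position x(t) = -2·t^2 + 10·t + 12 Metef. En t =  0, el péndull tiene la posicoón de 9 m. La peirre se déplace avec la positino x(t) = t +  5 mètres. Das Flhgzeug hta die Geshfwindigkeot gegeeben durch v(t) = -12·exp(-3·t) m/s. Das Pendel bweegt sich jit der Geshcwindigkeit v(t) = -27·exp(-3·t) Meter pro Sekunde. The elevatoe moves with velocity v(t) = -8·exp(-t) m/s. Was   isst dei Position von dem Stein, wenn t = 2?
Aus der Gleichung für die Position x(t) = t + 5, setzen wir t = 2 ein und erhalten x = 7.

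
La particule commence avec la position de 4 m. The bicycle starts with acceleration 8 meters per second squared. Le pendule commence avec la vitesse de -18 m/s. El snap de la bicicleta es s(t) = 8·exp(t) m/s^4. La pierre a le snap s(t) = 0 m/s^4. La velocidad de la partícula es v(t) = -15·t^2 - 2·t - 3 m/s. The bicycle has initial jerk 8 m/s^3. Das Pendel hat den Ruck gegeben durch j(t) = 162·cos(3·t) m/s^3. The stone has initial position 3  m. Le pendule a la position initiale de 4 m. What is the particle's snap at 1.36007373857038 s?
To solve this, we need to take 3 derivatives of our velocity equation v(t) = -15·t^2 - 2·t - 3. Differentiating velocity, we get acceleration: a(t) = -30·t - 2. Differentiating acceleration, we get jerk: j(t) = -30. Taking d/dt of j(t), we find s(t) = 0. From the given snap equation s(t) = 0, we substitute t = 1.36007373857038 to get s = 0.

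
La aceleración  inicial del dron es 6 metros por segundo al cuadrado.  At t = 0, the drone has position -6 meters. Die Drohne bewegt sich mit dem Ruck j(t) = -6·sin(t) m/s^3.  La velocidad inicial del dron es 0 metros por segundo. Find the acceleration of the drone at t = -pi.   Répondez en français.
Pour résoudre ceci, nous devons prendre 1 primitive de notre équation du jerk j(t) = -6·sin(t). La primitive du jerk, avec a(0) = 6, donne l'accélération: a(t) = 6·cos(t). Nous avons l'accélération a(t) = 6·cos(t). En substituant t = -pi: a(-pi) = -6.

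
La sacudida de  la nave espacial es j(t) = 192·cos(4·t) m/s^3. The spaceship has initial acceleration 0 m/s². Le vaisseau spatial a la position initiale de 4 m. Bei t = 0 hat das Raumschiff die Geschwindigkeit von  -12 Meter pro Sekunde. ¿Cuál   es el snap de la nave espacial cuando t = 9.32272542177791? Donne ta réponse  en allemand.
Wir müssen unsere Gleichung für den Ruck j(t) = 192·cos(4·t) 1-mal ableiten. Durch Ableiten von dem Ruck erhalten wir den Snap: s(t) = -768·sin(4·t). Wir haben den Snap s(t) = -768·sin(4·t). Durch Einsetzen von t = 9.32272542177791: s(9.32272542177791) = 304.870799728855.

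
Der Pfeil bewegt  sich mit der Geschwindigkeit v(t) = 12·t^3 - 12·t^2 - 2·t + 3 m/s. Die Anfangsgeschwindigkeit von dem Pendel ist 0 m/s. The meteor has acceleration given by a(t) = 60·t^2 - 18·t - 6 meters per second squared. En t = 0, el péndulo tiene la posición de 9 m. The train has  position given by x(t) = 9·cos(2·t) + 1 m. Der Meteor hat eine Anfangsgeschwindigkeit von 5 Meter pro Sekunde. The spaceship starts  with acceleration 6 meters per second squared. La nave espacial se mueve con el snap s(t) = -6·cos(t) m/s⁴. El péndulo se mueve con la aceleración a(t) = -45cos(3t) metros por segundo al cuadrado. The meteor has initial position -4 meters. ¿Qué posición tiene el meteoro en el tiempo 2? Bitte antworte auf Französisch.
En partant de l'accélération a(t) = 60·t^2 - 18·t - 6, nous prenons 2 intégrales. L'intégrale de l'accélération est la vitesse. En utilisant v(0) = 5, nous obtenons v(t) = 20·t^3 - 9·t^2 - 6·t + 5. La primitive de la vitesse, avec x(0) = -4, donne la position: x(t) = 5·t^4 - 3·t^3 - 3·t^2 + 5·t - 4. De l'équation de la position x(t) = 5·t^4 - 3·t^3 - 3·t^2 + 5·t - 4, nous substituons t = 2 pour obtenir x = 50.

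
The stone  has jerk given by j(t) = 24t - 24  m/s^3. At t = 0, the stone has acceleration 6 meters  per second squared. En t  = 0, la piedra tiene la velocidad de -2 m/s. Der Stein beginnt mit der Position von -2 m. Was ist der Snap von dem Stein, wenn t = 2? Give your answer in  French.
En partant du jerk j(t) = 24·t - 24, nous prenons 1 dérivée. En dérivant le jerk, nous obtenons le snap: s(t) = 24. De l'équation du snap s(t) = 24, nous substituons t = 2 pour obtenir s = 24.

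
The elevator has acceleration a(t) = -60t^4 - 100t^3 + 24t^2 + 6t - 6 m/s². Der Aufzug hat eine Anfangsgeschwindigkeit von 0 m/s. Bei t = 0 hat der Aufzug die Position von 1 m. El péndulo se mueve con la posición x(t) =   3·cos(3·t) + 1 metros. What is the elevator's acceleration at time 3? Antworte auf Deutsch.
Mit a(t) = -60·t^4 - 100·t^3 + 24·t^2 + 6·t - 6 und Einsetzen von t = 3, finden wir a = -7332.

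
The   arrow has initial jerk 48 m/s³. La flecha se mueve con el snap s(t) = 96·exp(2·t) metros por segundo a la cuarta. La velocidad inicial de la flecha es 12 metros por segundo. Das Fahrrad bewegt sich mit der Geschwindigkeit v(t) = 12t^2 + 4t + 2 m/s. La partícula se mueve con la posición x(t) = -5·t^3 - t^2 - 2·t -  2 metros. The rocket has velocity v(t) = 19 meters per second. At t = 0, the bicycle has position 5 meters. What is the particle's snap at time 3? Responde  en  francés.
Pour résoudre ceci, nous devons prendre 4 dérivées de notre équation de la position x(t) = -5·t^3 - t^2 - 2·t - 2. En prenant d/dt de x(t), nous trouvons v(t) = -15·t^2 - 2·t - 2. En prenant d/dt de v(t), nous trouvons a(t) = -30·t - 2. En prenant d/dt de a(t), nous trouvons j(t) = -30. En prenant d/dt de j(t), nous trouvons s(t) = 0. De l'équation du snap s(t) = 0, nous substituons t = 3 pour obtenir s = 0.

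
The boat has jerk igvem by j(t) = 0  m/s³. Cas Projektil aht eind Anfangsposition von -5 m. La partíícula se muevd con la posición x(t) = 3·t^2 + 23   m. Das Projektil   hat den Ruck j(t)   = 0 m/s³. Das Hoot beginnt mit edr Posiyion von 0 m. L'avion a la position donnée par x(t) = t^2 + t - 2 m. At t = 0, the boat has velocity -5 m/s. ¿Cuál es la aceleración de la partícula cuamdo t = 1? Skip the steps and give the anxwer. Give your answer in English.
a(1) = 6.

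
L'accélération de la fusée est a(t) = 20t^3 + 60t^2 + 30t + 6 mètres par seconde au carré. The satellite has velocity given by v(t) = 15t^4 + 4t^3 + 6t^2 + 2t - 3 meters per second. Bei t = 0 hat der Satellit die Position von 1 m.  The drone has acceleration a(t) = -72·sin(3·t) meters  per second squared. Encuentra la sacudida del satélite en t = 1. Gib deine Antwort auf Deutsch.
Wir müssen unsere Gleichung für die Geschwindigkeit v(t) = 15·t^4 + 4·t^3 + 6·t^2 + 2·t - 3 2-mal ableiten. Durch Ableiten von der Geschwindigkeit erhalten wir die Beschleunigung: a(t) = 60·t^3 + 12·t^2 + 12·t + 2. Durch Ableiten von der Beschleunigung erhalten wir den Ruck: j(t) = 180·t^2 + 24·t + 12. Mit j(t) = 180·t^2 + 24·t + 12 und Einsetzen von t = 1, finden wir j = 216.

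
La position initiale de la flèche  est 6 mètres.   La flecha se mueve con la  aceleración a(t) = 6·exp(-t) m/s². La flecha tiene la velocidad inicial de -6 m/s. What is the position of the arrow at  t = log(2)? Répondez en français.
Nous devons trouver l'intégrale de notre équation de l'accélération a(t) = 6·exp(-t) 2 fois. La primitive de l'accélération, avec v(0) = -6, donne la vitesse: v(t) = -6·exp(-t). La primitive de la vitesse, avec x(0) = 6, donne la position: x(t) = 6·exp(-t). De l'équation de la position x(t) = 6·exp(-t), nous substituons t = log(2) pour obtenir x = 3.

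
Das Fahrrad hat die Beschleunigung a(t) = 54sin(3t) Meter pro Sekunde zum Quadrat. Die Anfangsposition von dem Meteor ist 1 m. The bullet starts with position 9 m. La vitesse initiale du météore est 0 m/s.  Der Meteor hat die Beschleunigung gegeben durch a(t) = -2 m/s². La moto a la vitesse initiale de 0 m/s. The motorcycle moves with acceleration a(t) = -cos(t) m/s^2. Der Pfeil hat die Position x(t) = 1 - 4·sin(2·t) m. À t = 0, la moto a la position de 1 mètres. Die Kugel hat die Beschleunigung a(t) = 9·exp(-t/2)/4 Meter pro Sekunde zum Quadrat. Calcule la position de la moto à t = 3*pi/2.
Pour résoudre ceci, nous devons prendre 2 primitives de notre équation de l'accélération a(t) = -cos(t). L'intégrale de l'accélération est la vitesse. En utilisant v(0) = 0, nous obtenons v(t) = -sin(t). L'intégrale de la vitesse, avec x(0) = 1, donne la position: x(t) = cos(t). En utilisant x(t) = cos(t) et en substituant t = 3*pi/2, nous trouvons x = 0.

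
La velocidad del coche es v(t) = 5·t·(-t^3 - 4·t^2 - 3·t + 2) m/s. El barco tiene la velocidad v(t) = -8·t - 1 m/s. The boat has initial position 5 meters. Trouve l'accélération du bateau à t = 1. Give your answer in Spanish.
Para resolver esto, necesitamos tomar 1 derivada de nuestra ecuación de la velocidad v(t) = -8·t - 1. Tomando d/dt de v(t), encontramos a(t) = -8. De la ecuación de la aceleración a(t) = -8, sustituimos t = 1 para obtener a = -8.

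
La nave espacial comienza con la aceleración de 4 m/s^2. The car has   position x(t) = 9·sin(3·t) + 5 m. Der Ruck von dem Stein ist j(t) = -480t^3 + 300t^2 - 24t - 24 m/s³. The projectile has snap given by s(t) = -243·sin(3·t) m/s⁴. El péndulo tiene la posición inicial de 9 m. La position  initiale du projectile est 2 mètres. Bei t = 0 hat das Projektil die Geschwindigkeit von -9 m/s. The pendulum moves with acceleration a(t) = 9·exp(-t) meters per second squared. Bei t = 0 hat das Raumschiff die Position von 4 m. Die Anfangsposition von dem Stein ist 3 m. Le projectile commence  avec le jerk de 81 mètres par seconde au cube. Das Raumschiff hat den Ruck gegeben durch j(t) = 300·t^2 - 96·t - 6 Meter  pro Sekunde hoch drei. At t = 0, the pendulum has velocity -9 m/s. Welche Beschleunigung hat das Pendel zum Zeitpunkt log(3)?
Mit a(t) = 9·exp(-t) und Einsetzen von t = log(3), finden wir a = 3.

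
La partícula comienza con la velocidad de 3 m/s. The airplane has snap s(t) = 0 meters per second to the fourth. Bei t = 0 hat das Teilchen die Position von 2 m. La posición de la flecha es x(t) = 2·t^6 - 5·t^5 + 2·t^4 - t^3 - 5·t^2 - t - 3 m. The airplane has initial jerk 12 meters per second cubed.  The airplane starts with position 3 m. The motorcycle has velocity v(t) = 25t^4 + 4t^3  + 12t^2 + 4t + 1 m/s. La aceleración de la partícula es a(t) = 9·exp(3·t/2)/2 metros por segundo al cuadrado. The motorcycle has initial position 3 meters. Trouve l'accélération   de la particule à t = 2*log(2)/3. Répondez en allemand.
Aus der Gleichung für die Beschleunigung a(t) = 9·exp(3·t/2)/2, setzen wir t = 2*log(2)/3 ein und erhalten a = 9.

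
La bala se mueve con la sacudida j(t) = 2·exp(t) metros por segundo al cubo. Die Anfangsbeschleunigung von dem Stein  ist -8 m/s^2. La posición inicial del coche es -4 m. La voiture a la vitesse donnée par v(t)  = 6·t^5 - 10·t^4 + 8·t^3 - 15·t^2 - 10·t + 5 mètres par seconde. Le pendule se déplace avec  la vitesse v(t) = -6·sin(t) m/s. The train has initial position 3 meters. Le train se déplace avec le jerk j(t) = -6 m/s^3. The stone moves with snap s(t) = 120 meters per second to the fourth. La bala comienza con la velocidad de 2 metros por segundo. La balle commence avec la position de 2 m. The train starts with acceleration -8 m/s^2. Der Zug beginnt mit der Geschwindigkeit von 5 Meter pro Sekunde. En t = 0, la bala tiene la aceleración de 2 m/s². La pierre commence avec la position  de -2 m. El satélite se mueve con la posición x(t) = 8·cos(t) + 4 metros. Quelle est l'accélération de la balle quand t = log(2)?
En partant du jerk j(t) = 2·exp(t), nous prenons 1 primitive. En intégrant le jerk et en utilisant la condition initiale a(0) = 2, nous obtenons a(t) = 2·exp(t). De l'équation de l'accélération a(t) = 2·exp(t), nous substituons t = log(2) pour obtenir a = 4.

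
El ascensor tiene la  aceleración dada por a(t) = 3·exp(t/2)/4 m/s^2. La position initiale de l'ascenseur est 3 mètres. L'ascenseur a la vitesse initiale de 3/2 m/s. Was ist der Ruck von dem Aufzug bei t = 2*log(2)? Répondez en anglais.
To solve this, we need to take 1 derivative of our acceleration equation a(t) = 3·exp(t/2)/4. Taking d/dt of a(t), we find j(t) = 3·exp(t/2)/8. From the given jerk equation j(t) = 3·exp(t/2)/8, we substitute t = 2*log(2) to get j = 3/4.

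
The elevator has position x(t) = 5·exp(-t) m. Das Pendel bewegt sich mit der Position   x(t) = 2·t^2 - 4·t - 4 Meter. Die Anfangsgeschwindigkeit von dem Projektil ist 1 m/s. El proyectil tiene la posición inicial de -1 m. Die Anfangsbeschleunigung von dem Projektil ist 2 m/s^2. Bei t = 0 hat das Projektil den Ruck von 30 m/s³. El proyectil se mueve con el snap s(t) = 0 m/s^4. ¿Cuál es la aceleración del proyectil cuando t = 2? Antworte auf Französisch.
Nous devons trouver l'intégrale de notre équation du snap s(t) = 0 2 fois. L'intégrale du snap, avec j(0) = 30, donne le jerk: j(t) = 30. La primitive du jerk, avec a(0) = 2, donne l'accélération: a(t) = 30·t + 2. En utilisant a(t) = 30·t + 2 et en substituant t = 2, nous trouvons a = 62.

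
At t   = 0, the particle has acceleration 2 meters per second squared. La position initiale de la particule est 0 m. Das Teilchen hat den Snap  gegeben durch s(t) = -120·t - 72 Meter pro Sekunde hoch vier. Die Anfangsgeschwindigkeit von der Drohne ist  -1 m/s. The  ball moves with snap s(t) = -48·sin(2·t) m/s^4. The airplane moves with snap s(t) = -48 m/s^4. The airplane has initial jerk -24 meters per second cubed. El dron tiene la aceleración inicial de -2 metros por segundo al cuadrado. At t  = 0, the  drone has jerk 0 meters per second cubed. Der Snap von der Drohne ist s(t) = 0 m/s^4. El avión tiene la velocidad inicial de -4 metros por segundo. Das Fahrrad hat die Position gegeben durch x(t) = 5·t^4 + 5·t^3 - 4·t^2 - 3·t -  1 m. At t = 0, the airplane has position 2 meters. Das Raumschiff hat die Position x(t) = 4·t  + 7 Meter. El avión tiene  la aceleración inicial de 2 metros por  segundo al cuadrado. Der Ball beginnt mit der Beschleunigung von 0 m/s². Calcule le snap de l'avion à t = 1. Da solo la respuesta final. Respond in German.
Der Snap bei t = 1 ist s = -48.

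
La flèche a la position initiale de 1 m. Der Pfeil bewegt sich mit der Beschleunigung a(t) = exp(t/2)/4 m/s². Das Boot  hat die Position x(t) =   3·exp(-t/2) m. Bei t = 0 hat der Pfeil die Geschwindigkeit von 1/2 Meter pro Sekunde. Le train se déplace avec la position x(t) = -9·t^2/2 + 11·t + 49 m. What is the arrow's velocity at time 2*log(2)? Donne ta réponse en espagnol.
Partiendo de la aceleración a(t) = exp(t/2)/4, tomamos 1 antiderivada. La antiderivada de la aceleración es la velocidad. Usando v(0) = 1/2, obtenemos v(t) = exp(t/2)/2. Tenemos la velocidad v(t) = exp(t/2)/2. Sustituyendo t = 2*log(2): v(2*log(2)) = 1.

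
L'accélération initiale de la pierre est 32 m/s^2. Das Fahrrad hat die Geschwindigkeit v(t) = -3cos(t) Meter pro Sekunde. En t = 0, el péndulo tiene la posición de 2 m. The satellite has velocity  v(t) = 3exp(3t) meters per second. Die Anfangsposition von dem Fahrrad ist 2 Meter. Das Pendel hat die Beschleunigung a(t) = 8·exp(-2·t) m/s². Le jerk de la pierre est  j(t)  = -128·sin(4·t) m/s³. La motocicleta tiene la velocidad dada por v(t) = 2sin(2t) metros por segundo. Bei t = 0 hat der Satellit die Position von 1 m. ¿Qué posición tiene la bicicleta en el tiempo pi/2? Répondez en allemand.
Wir müssen unsere Gleichung für die Geschwindigkeit v(t) = -3·cos(t) 1-mal integrieren. Das Integral von der Geschwindigkeit ist die Position. Mit x(0) = 2 erhalten wir x(t) = 2 - 3·sin(t). Aus der Gleichung für die Position x(t) = 2 - 3·sin(t), setzen wir t = pi/2 ein und erhalten x = -1.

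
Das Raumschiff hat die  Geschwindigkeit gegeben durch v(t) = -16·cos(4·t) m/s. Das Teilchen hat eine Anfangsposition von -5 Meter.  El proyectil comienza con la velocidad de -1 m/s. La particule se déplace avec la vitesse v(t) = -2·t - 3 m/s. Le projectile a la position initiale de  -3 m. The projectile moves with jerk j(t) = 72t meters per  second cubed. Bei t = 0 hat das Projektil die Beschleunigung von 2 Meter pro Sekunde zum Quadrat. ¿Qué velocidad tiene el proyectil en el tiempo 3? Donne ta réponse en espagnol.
Para resolver esto, necesitamos tomar 2 integrales de nuestra ecuación de la sacudida j(t) = 72·t. La integral de la sacudida, con a(0) = 2, da la aceleración: a(t) = 36·t^2 + 2. La integral de la aceleración es la velocidad. Usando v(0) = -1, obtenemos v(t) = 12·t^3 + 2·t - 1. Tenemos la velocidad v(t) = 12·t^3 + 2·t - 1. Sustituyendo t = 3: v(3) = 329.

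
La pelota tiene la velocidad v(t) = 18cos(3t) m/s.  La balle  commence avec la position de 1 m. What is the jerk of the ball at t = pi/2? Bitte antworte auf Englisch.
We must differentiate our velocity equation v(t) = 18·cos(3·t) 2 times. Differentiating velocity, we get acceleration: a(t) = -54·sin(3·t). The derivative of acceleration gives jerk: j(t) = -162·cos(3·t). From the given jerk equation j(t) = -162·cos(3·t), we substitute t = pi/2 to get j = 0.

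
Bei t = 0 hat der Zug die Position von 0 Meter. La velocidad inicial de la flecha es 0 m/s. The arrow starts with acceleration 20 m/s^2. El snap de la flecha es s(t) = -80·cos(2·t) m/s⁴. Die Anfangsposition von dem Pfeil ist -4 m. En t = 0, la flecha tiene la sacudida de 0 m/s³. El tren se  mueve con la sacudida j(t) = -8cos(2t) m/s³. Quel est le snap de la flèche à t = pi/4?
Nous avons le snap s(t) = -80·cos(2·t). En substituant t = pi/4: s(pi/4) = 0.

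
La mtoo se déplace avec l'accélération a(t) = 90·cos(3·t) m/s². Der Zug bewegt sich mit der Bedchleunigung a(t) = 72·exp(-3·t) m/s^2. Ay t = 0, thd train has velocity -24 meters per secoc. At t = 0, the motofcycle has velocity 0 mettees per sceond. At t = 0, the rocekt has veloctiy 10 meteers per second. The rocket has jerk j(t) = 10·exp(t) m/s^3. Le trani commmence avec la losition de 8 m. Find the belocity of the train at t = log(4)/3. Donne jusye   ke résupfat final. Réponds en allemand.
Die Antwort ist -6.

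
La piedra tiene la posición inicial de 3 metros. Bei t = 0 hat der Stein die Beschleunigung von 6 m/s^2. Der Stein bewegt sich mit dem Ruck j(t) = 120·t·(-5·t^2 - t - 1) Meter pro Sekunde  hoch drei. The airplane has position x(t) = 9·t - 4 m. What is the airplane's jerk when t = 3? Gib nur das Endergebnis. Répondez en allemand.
Der Ruck bei t = 3 ist j = 0.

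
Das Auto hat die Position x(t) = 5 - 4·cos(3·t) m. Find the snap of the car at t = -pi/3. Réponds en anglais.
Starting from position x(t) = 5 - 4·cos(3·t), we take 4 derivatives. Differentiating position, we get velocity: v(t) = 12·sin(3·t). Differentiating velocity, we get acceleration: a(t) = 36·cos(3·t). Differentiating acceleration, we get jerk: j(t) = -108·sin(3·t). Taking d/dt of j(t), we find s(t) = -324·cos(3·t). From the given snap equation s(t) = -324·cos(3·t), we substitute t = -pi/3 to get s = 324.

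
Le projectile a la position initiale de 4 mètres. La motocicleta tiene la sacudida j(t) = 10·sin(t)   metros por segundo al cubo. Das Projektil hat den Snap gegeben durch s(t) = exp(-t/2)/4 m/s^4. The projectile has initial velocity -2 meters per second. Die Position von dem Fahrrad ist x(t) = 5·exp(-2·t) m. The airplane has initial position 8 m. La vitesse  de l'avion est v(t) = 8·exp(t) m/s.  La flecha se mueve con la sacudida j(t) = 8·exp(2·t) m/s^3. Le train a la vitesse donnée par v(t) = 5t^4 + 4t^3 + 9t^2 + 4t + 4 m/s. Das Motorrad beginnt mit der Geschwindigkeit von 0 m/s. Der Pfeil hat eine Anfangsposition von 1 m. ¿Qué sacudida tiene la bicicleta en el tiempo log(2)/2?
Partiendo de la posición x(t) = 5·exp(-2·t), tomamos 3 derivadas. Derivando la posición, obtenemos la velocidad: v(t) = -10·exp(-2·t). Derivando la velocidad, obtenemos la aceleración: a(t) = 20·exp(-2·t). Tomando d/dt de a(t), encontramos j(t) = -40·exp(-2·t). Usando j(t) = -40·exp(-2·t) y sustituyendo t = log(2)/2, encontramos j = -20.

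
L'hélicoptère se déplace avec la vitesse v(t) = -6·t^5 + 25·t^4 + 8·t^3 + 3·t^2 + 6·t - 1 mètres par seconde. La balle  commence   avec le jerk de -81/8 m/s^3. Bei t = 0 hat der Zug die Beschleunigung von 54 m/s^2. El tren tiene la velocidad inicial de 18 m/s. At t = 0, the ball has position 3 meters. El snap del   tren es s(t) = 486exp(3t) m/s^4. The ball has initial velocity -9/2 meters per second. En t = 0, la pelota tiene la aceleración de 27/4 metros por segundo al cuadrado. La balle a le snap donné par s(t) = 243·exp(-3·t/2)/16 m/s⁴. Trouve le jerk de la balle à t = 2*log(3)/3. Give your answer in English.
To solve this, we need to take 1 integral of our snap equation s(t) = 243·exp(-3·t/2)/16. Taking ∫s(t)dt and applying j(0) = -81/8, we find j(t) = -81·exp(-3·t/2)/8. From the given jerk equation j(t) = -81·exp(-3·t/2)/8, we substitute t = 2*log(3)/3 to get j = -27/8.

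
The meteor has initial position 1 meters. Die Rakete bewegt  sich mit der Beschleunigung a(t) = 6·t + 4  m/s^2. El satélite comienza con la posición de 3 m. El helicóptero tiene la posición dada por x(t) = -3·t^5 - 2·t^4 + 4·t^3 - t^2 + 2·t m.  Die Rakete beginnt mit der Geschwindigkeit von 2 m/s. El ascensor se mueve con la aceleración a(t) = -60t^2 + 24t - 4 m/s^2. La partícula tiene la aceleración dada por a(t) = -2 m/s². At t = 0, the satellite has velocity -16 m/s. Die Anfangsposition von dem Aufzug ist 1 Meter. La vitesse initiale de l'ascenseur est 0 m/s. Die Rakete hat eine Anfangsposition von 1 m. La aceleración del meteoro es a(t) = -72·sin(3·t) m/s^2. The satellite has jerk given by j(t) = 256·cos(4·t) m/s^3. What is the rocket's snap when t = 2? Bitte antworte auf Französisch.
En partant de l'accélération a(t) = 6·t + 4, nous prenons 2 dérivées. La dérivée de l'accélération donne le jerk: j(t) = 6. En dérivant le jerk, nous obtenons le snap: s(t) = 0. Nous avons le snap s(t) = 0. En substituant t = 2: s(2) = 0.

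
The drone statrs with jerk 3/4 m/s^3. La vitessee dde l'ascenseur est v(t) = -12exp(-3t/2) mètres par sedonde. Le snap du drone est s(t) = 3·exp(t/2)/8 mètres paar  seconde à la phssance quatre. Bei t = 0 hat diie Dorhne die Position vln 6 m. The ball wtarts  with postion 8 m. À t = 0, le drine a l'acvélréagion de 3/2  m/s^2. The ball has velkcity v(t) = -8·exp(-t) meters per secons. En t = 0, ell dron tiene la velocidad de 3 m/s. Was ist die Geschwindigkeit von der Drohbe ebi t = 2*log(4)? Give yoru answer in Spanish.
Para resolver esto, necesitamos tomar 3 antiderivadas de nuestra ecuación del snap s(t) = 3·exp(t/2)/8. La antiderivada del snap es la sacudida. Usando j(0) = 3/4, obtenemos j(t) = 3·exp(t/2)/4. Integrando la sacudida y usando la condición inicial a(0) = 3/2, obtenemos a(t) = 3·exp(t/2)/2. Integrando la aceleración y usando la condición inicial v(0) = 3, obtenemos v(t) = 3·exp(t/2). Usando v(t) = 3·exp(t/2) y sustituyendo t = 2*log(4), encontramos v = 12.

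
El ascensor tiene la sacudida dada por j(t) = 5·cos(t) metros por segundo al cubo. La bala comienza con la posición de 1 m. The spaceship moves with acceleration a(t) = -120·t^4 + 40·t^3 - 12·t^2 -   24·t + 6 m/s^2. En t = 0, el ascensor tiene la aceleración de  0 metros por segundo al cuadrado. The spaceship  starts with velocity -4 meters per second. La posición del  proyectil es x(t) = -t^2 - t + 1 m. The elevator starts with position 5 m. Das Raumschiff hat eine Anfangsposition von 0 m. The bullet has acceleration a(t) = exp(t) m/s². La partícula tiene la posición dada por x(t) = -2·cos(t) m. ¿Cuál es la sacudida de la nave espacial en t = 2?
Debemos derivar nuestra ecuación de la aceleración a(t) = -120·t^4 + 40·t^3 - 12·t^2 - 24·t + 6 1 vez. Tomando d/dt de a(t), encontramos j(t) = -480·t^3 + 120·t^2 - 24·t - 24. Usando j(t) = -480·t^3 + 120·t^2 - 24·t - 24 y sustituyendo t = 2, encontramos j = -3432.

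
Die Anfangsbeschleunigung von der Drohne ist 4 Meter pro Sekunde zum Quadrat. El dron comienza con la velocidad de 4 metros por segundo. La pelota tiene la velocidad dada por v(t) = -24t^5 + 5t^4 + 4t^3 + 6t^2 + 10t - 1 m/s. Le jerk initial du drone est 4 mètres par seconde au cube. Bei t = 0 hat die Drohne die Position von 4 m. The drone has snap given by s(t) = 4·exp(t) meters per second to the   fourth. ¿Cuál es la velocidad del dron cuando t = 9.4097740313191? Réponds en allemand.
Um dies zu lösen, müssen wir 3 Stammfunktionen unserer Gleichung für den Snap s(t) = 4·exp(t) finden. Die Stammfunktion von dem Snap ist der Ruck. Mit j(0) = 4 erhalten wir j(t) = 4·exp(t). Die Stammfunktion von dem Ruck ist die Beschleunigung. Mit a(0) = 4 erhalten wir a(t) = 4·exp(t). Durch Integration von der Beschleunigung und Verwendung der Anfangsbedingung v(0) = 4, erhalten wir v(t) = 4·exp(t). Aus der Gleichung für die Geschwindigkeit v(t) = 4·exp(t), setzen wir t = 9.4097740313191 ein und erhalten v = 48828.4489584001.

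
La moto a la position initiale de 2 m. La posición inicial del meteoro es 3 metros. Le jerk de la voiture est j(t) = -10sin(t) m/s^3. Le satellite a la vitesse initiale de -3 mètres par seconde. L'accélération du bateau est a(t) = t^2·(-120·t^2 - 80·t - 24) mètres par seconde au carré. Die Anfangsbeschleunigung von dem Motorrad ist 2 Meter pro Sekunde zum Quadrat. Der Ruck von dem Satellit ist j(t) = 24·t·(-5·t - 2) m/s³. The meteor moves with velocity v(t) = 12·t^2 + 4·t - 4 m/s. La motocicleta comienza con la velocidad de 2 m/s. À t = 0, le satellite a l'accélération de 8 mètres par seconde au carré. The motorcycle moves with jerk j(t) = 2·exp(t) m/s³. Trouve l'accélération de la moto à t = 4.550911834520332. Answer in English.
To solve this, we need to take 1 antiderivative of our jerk equation j(t) = 2·exp(t). The integral of jerk is acceleration. Using a(0) = 2, we get a(t) = 2·exp(t). From the given acceleration equation a(t) = 2·exp(t), we substitute t = 4.550911834520332 to get a = 189.437473528433.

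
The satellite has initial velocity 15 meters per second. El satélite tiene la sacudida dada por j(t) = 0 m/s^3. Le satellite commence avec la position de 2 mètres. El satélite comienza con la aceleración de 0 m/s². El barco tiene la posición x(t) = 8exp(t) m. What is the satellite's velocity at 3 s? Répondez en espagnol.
Para resolver esto, necesitamos tomar 2 integrales de nuestra ecuación de la sacudida j(t) = 0. Integrando la sacudida y usando la condición inicial a(0) = 0, obtenemos a(t) = 0. La antiderivada de la aceleración, con v(0) = 15, da la velocidad: v(t) = 15. De la ecuación de la velocidad v(t) = 15, sustituimos t = 3 para obtener v = 15.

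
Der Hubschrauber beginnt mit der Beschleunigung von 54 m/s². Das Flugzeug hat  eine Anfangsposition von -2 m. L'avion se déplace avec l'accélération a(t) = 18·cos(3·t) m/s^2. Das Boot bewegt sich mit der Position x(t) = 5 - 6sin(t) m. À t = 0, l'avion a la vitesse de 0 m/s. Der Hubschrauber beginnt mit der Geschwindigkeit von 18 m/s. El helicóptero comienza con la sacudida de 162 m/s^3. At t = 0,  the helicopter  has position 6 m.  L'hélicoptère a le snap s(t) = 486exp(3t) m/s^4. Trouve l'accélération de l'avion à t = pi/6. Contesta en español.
Usando a(t) = 18·cos(3·t) y sustituyendo t = pi/6, encontramos a = 0.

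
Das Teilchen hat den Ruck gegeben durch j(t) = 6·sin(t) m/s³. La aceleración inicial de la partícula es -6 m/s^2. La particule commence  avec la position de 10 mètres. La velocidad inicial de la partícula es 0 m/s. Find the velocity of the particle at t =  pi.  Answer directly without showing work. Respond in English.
At t = pi, v = 0.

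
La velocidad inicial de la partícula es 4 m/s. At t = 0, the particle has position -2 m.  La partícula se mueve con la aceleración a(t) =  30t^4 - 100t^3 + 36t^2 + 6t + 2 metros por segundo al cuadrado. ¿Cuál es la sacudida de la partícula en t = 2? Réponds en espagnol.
Partiendo de la aceleración a(t) = 30·t^4 - 100·t^3 + 36·t^2 + 6·t + 2, tomamos 1 derivada. Tomando d/dt de a(t), encontramos j(t) = 120·t^3 - 300·t^2 + 72·t + 6. Tenemos la sacudida j(t) = 120·t^3 - 300·t^2 + 72·t + 6. Sustituyendo t = 2: j(2) = -90.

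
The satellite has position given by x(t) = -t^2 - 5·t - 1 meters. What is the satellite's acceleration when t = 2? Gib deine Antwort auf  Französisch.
Nous devons dériver notre équation de la position x(t) = -t^2 - 5·t - 1 2 fois. En dérivant la position, nous obtenons la vitesse: v(t) = -2·t - 5. En prenant d/dt de v(t), nous trouvons a(t) = -2. De l'équation de l'accélération a(t) = -2, nous substituons t = 2 pour obtenir a = -2.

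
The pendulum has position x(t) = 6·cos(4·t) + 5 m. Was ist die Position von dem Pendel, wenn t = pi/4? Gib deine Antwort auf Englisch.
We have position x(t) = 6·cos(4·t) + 5. Substituting t = pi/4: x(pi/4) = -1.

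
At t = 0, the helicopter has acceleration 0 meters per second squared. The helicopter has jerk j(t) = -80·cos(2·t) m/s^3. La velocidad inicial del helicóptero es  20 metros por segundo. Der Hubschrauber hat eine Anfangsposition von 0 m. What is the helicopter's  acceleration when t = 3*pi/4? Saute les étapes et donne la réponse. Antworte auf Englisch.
The answer is 40.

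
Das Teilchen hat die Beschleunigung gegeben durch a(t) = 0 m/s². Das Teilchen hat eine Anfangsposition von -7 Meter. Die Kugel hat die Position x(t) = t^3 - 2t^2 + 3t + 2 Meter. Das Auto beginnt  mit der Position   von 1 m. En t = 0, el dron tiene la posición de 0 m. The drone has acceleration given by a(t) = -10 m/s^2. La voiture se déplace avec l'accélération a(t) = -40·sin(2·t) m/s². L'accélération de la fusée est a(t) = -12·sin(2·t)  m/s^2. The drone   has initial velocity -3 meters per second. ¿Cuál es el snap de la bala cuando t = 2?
Partiendo de la posición x(t) = t^3 - 2·t^2 + 3·t + 2, tomamos 4 derivadas. Tomando d/dt de x(t), encontramos v(t) = 3·t^2 - 4·t + 3. La derivada de la velocidad da la aceleración: a(t) = 6·t - 4. La derivada de la aceleración da la sacudida: j(t) = 6. Tomando d/dt de j(t), encontramos s(t) = 0. Usando s(t) = 0 y sustituyendo t = 2, encontramos s = 0.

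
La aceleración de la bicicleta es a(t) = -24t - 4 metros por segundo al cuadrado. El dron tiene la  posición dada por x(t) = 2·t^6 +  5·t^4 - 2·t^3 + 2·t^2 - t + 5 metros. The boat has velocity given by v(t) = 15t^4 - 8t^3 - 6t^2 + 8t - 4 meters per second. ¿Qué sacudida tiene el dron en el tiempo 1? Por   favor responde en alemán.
Wir müssen unsere Gleichung für die Position x(t) = 2·t^6 + 5·t^4 - 2·t^3 + 2·t^2 - t + 5 3-mal ableiten. Durch Ableiten von der Position erhalten wir die Geschwindigkeit: v(t) = 12·t^5 + 20·t^3 - 6·t^2 + 4·t - 1. Mit d/dt von v(t) finden wir a(t) = 60·t^4 + 60·t^2 - 12·t + 4. Die Ableitung von der Beschleunigung ergibt den Ruck: j(t) = 240·t^3 + 120·t - 12. Aus der Gleichung für den Ruck j(t) = 240·t^3 + 120·t - 12, setzen wir t = 1 ein und erhalten j = 348.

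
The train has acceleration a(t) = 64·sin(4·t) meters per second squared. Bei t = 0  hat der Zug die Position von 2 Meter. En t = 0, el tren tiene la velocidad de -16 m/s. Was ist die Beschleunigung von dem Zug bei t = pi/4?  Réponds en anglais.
From the given acceleration equation a(t) = 64·sin(4·t), we substitute t = pi/4 to get a = 0.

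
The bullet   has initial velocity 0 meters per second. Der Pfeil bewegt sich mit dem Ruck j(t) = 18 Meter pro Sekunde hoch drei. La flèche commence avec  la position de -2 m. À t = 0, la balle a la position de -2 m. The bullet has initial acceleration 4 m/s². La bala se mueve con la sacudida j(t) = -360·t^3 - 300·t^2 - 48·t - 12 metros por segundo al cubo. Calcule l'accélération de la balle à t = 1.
Pour résoudre ceci, nous devons prendre 1 primitive de notre équation du jerk j(t) = -360·t^3 - 300·t^2 - 48·t - 12. L'intégrale du jerk est l'accélération. En utilisant a(0) = 4, nous obtenons a(t) = -90·t^4 - 100·t^3 - 24·t^2 - 12·t + 4. De l'équation de l'accélération a(t) = -90·t^4 - 100·t^3 - 24·t^2 - 12·t + 4, nous substituons t = 1 pour obtenir a = -222.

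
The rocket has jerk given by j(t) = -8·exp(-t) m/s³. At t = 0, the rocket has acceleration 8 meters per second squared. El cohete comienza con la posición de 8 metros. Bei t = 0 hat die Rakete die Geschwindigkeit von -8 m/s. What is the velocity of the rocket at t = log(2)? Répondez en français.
Nous devons trouver la primitive de notre équation du jerk j(t) = -8·exp(-t) 2 fois. En intégrant le jerk et en utilisant la condition initiale a(0) = 8, nous obtenons a(t) = 8·exp(-t). La primitive de l'accélération est la vitesse. En utilisant v(0) = -8, nous obtenons v(t) = -8·exp(-t). De l'équation de la vitesse v(t) = -8·exp(-t), nous substituons t = log(2) pour obtenir v = -4.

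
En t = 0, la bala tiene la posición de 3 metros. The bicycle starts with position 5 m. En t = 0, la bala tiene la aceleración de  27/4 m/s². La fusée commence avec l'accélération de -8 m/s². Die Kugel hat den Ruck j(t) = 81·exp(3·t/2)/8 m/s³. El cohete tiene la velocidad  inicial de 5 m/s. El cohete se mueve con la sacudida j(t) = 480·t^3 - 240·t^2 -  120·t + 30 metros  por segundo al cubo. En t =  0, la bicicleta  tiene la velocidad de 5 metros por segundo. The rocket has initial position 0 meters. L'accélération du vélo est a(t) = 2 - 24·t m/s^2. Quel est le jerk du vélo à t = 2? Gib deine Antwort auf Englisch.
We must differentiate our acceleration equation a(t) = 2 - 24·t 1 time. The derivative of acceleration gives jerk: j(t) = -24. We have jerk j(t) = -24. Substituting t = 2: j(2) = -24.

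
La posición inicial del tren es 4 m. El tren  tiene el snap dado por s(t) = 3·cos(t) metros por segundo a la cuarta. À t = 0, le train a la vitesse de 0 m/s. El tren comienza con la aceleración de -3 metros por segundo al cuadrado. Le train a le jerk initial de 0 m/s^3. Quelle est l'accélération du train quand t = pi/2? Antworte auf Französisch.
Pour résoudre ceci, nous devons prendre 2 primitives de notre équation du snap s(t) = 3·cos(t). En intégrant le snap et en utilisant la condition initiale j(0) = 0, nous obtenons j(t) = 3·sin(t). La primitive du jerk, avec a(0) = -3, donne l'accélération: a(t) = -3·cos(t). Nous avons l'accélération a(t) = -3·cos(t). En substituant t = pi/2: a(pi/2) = 0.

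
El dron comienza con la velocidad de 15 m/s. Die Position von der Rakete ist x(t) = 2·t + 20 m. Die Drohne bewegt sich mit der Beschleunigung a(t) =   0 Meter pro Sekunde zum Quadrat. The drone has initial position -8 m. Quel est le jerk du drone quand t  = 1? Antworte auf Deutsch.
Um dies zu lösen, müssen wir 1 Ableitung unserer Gleichung für die Beschleunigung a(t) = 0 nehmen. Die Ableitung von der Beschleunigung ergibt den Ruck: j(t) = 0. Aus der Gleichung für den Ruck j(t) = 0, setzen wir t = 1 ein und erhalten j = 0.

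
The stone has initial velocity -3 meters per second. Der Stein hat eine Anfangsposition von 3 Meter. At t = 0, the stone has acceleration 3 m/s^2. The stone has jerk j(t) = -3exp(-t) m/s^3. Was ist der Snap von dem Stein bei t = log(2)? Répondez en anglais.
To solve this, we need to take 1 derivative of our jerk equation j(t) = -3·exp(-t). Differentiating jerk, we get snap: s(t) = 3·exp(-t). Using s(t) = 3·exp(-t) and substituting t = log(2), we find s = 3/2.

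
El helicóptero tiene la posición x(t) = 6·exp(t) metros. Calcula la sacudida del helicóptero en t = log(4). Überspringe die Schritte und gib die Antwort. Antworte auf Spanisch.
En t = log(4), j = 24.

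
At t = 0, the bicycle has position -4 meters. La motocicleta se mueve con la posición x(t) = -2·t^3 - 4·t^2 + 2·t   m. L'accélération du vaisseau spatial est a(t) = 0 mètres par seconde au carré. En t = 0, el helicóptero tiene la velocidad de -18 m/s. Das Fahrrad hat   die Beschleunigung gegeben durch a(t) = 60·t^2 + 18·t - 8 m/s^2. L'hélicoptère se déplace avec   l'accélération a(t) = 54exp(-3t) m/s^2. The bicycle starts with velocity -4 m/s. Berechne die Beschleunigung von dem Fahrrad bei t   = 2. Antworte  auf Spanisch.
Usando a(t) = 60·t^2 + 18·t - 8 y sustituyendo t = 2, encontramos a = 268.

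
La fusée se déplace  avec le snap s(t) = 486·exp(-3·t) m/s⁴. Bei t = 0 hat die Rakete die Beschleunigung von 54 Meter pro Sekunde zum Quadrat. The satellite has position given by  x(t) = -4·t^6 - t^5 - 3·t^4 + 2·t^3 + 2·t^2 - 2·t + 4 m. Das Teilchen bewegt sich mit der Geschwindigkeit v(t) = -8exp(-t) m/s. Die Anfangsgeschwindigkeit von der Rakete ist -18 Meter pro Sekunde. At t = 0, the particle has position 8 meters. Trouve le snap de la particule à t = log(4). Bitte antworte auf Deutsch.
Ausgehend von der Geschwindigkeit v(t) = -8·exp(-t), nehmen wir 3 Ableitungen. Die Ableitung von der Geschwindigkeit ergibt die Beschleunigung: a(t) = 8·exp(-t). Mit d/dt von a(t) finden wir j(t) = -8·exp(-t). Die Ableitung von dem Ruck ergibt den Snap: s(t) = 8·exp(-t). Wir haben den Snap s(t) = 8·exp(-t). Durch Einsetzen von t = log(4): s(log(4)) = 2.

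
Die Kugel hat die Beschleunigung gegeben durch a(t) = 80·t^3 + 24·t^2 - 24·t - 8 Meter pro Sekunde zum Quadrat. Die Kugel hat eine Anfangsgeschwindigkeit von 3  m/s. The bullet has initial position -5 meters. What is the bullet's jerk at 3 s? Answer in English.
Starting from acceleration a(t) = 80·t^3 + 24·t^2 - 24·t - 8, we take 1 derivative. Differentiating acceleration, we get jerk: j(t) = 240·t^2 + 48·t - 24. From the given jerk equation j(t) = 240·t^2 + 48·t - 24, we substitute t = 3 to get j = 2280.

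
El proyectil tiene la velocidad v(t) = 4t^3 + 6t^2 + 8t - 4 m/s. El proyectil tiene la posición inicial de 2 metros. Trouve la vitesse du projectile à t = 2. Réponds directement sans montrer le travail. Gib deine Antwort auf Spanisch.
En t = 2, v = 68.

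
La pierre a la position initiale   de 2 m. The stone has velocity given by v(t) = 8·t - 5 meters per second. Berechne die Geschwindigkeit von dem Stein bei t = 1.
Mit v(t) = 8·t - 5 und Einsetzen von t = 1, finden wir v = 3.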